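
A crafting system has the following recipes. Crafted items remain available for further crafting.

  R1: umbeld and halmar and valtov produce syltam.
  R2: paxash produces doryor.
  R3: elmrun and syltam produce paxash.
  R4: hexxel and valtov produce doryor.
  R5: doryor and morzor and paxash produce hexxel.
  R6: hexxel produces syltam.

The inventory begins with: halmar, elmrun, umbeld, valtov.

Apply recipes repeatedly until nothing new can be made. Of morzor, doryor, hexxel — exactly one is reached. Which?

umbeld and halmar and valtov → syltam (R1).
elmrun and syltam → paxash (R3).
paxash → doryor (R2).
No rule produces morzor, and it is not given. hexxel would need doryor, morzor, and paxash (R5), but morzor is never obtained.

doryor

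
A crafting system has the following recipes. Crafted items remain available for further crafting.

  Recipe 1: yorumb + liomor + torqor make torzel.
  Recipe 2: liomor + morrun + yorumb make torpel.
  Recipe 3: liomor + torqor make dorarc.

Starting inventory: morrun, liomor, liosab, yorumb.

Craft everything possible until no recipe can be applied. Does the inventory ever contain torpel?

liomor + morrun + yorumb → torpel (Recipe 2).

Yes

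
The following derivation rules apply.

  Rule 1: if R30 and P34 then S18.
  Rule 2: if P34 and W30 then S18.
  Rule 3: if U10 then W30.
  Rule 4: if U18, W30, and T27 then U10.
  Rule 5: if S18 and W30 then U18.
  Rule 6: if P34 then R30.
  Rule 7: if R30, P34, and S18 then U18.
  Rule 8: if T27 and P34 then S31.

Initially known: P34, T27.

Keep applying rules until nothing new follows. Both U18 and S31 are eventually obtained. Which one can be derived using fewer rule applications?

S31

S31: From T27 and P34, Rule 8 gives S31. [1 rule application]
U18: From P34, Rule 6 gives R30. From R30 and P34, Rule 1 gives S18. From R30, P34, and S18, Rule 7 gives U18. [3 rule applications]
S31 needs fewer.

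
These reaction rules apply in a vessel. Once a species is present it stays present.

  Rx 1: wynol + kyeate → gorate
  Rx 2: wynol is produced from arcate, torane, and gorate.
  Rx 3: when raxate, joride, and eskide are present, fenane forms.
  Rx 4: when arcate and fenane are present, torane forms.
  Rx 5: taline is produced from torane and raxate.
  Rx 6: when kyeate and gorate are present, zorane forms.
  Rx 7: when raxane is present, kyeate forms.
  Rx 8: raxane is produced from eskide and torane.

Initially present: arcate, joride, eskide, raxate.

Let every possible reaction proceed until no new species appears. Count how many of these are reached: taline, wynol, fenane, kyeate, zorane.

3

raxate, joride, and eskide present → fenane forms (Rx 3).
arcate and fenane present → torane forms (Rx 4).
eskide and torane present → raxane forms (Rx 8).
torane and raxate present → taline forms (Rx 5).
raxane present → kyeate forms (Rx 7).
taline: reached.
wynol would need arcate, torane, and gorate (Rx 2), but gorate never forms.
fenane: reached.
kyeate: reached.
zorane would need kyeate and gorate (Rx 6), but gorate never forms.
Reached: taline, fenane, and kyeate — 3 of the 5.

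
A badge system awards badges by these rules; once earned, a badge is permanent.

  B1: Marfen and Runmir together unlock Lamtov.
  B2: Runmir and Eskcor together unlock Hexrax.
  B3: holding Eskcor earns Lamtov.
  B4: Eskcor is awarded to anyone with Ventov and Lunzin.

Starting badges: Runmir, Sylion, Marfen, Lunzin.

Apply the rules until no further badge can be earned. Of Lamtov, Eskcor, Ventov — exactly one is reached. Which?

With Marfen and Runmir, Lamtov is earned (B1).
Eskcor would need Ventov and Lunzin (B4), but Ventov is never earned. No rule produces Ventov, and it is not given.

Lamtov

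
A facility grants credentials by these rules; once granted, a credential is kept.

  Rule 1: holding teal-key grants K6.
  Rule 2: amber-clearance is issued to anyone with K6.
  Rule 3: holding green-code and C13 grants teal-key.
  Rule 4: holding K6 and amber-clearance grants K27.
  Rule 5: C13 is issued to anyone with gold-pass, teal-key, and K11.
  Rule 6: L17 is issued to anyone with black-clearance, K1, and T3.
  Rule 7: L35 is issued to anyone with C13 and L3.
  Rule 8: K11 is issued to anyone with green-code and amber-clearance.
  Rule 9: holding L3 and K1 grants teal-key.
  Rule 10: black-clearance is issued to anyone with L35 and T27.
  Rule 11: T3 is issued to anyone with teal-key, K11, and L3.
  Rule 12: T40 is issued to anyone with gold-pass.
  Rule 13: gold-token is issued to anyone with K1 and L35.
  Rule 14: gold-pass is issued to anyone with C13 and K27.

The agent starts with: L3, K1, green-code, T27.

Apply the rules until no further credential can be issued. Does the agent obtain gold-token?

No

gold-token would need K1 and L35 (Rule 13), but L35 is never granted.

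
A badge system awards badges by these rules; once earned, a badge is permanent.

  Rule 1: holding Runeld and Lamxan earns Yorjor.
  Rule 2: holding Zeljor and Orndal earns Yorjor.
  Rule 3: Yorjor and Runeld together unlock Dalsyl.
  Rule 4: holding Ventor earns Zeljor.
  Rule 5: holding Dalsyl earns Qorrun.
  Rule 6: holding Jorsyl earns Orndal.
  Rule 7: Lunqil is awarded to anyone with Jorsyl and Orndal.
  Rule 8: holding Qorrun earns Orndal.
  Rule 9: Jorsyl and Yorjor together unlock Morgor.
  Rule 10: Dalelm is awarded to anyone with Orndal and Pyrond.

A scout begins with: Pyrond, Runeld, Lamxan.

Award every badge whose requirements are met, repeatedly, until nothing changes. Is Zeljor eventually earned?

No

Zeljor would need Ventor (Rule 4), but Ventor is never earned.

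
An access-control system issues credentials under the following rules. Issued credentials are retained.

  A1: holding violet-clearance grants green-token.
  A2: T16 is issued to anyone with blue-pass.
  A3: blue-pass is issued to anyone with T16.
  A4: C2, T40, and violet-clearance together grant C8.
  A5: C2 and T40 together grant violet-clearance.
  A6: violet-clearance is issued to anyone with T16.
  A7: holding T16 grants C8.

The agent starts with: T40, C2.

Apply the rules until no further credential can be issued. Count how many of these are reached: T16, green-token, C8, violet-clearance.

3

Holding C2 and T40 grants violet-clearance (A5).
Holding C2, T40, and violet-clearance grants C8 (A4).
Holding violet-clearance grants green-token (A1).
T16 would need blue-pass (A2), but blue-pass is never granted.
green-token: reached.
C8: reached.
violet-clearance: reached.
Reached: green-token, C8, and violet-clearance — 3 of the 4.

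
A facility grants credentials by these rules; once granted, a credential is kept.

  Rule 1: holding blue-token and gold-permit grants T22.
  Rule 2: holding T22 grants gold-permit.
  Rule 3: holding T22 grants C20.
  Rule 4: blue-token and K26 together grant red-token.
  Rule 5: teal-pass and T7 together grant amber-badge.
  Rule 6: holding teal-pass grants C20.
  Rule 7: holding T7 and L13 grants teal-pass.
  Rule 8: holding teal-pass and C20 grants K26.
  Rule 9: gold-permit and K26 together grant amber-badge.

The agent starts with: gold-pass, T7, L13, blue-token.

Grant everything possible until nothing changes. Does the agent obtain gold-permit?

gold-permit would need T22 (Rule 2), but T22 is never granted.

No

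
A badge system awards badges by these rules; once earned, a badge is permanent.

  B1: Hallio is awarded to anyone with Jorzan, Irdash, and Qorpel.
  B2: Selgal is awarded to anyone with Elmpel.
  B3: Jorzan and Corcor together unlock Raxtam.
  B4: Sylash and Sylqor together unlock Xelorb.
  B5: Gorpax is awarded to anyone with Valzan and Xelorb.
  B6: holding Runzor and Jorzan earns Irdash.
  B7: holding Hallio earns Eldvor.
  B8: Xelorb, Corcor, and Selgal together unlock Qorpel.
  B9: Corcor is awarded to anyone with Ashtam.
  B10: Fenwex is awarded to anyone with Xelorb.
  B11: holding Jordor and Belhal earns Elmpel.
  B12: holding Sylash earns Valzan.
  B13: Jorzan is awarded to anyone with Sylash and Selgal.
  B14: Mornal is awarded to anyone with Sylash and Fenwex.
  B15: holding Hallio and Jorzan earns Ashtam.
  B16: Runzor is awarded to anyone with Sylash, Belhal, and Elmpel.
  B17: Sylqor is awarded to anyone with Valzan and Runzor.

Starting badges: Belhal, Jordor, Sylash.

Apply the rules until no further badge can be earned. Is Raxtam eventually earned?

Raxtam would need Jorzan and Corcor (B3), but Corcor is never earned.

No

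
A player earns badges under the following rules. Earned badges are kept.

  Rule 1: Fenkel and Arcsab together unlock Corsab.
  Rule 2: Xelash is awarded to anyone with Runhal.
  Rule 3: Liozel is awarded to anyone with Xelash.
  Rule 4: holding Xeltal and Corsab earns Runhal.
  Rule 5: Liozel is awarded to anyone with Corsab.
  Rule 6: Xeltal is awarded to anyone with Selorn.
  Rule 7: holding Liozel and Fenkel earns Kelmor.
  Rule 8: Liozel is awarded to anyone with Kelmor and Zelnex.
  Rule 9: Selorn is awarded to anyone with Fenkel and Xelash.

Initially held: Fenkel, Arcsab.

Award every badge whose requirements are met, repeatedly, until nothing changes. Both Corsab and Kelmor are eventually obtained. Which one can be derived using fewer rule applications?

Corsab: With Fenkel and Arcsab, Corsab is earned (Rule 1). [1 rule application]
Kelmor: With Fenkel and Arcsab, Corsab is earned (Rule 1). With Corsab, Liozel is earned (Rule 5). With Liozel and Fenkel, Kelmor is earned (Rule 7). [3 rule applications]
Corsab needs fewer.

Corsab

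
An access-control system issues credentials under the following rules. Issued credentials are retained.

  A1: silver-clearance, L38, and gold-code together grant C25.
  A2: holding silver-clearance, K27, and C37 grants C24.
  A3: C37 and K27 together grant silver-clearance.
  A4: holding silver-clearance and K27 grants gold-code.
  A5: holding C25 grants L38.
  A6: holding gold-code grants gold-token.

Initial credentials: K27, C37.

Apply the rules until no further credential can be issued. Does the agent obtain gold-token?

Holding C37 and K27 grants silver-clearance (A3).
Holding silver-clearance and K27 grants gold-code (A4).
Holding gold-code grants gold-token (A6).

Yes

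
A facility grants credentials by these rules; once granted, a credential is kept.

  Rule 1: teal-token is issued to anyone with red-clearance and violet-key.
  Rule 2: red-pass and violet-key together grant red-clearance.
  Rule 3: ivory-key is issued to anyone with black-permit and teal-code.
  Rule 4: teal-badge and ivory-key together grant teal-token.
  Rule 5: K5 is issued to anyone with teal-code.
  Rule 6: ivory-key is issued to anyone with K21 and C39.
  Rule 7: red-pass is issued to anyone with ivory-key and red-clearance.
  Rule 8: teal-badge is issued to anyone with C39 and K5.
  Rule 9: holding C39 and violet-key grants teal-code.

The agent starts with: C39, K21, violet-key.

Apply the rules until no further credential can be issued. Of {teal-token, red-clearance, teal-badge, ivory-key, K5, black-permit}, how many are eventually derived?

4

Holding K21 and C39 grants ivory-key (Rule 6).
Holding C39 and violet-key grants teal-code (Rule 9).
Holding teal-code grants K5 (Rule 5).
Holding C39 and K5 grants teal-badge (Rule 8).
Holding teal-badge and ivory-key grants teal-token (Rule 4).
teal-token: reached.
red-clearance would need red-pass and violet-key (Rule 2), but red-pass is never granted.
teal-badge: reached.
ivory-key: reached.
K5: reached.
No rule produces black-permit, and it is not given.
Reached: teal-token, teal-badge, ivory-key, and K5 — 4 of the 6.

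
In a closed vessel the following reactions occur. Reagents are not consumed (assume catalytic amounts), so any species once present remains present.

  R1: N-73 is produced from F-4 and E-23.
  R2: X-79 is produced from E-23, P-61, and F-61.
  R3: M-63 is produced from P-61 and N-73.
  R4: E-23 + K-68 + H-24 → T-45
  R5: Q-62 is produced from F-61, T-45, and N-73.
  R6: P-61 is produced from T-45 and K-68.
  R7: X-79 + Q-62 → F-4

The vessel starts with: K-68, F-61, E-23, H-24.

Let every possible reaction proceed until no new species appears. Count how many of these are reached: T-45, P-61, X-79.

3

E-23, K-68, and H-24 present → T-45 forms (R4).
T-45 and K-68 present → P-61 forms (R6).
E-23, P-61, and F-61 present → X-79 forms (R2).
T-45: reached.
P-61: reached.
X-79: reached.
All 3 are reached.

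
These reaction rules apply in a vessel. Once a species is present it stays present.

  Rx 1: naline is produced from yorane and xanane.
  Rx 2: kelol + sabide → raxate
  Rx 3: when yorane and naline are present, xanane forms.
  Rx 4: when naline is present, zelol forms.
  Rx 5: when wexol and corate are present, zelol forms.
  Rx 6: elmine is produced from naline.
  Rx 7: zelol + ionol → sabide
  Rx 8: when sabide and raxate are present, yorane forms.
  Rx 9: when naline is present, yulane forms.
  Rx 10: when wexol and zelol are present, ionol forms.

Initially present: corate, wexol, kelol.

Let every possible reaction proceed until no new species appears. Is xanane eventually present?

No

xanane would need yorane and naline (Rx 3), but naline never forms.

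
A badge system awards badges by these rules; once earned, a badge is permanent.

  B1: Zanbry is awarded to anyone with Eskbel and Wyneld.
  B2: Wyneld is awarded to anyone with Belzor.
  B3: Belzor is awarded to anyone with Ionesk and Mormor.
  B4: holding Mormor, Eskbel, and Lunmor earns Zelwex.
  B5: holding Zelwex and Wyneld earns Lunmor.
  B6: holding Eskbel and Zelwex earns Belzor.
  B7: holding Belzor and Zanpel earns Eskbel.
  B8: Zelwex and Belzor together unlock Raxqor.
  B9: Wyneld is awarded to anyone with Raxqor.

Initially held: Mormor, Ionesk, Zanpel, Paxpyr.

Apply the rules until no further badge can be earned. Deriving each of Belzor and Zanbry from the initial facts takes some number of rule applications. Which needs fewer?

Belzor: With Ionesk and Mormor, Belzor is earned (B3). [1 rule application]
Zanbry: With Ionesk and Mormor, Belzor is earned (B3). With Belzor, Wyneld is earned (B2). With Belzor and Zanpel, Eskbel is earned (B7). With Eskbel and Wyneld, Zanbry is earned (B1). [4 rule applications]
Belzor needs fewer.

Belzor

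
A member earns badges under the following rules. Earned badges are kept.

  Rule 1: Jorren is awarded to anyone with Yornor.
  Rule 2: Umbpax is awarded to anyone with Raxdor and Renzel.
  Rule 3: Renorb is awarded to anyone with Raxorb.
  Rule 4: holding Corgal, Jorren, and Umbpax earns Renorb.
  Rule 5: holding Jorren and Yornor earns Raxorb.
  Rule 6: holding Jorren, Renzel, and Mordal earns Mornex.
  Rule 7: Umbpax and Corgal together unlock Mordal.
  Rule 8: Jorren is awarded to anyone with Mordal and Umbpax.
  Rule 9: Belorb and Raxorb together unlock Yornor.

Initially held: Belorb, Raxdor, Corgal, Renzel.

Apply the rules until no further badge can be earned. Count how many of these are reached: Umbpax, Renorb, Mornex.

With Raxdor and Renzel, Umbpax is earned (Rule 2).
With Umbpax and Corgal, Mordal is earned (Rule 7).
With Mordal and Umbpax, Jorren is earned (Rule 8).
With Jorren, Renzel, and Mordal, Mornex is earned (Rule 6).
With Corgal, Jorren, and Umbpax, Renorb is earned (Rule 4).
Umbpax: reached.
Renorb: reached.
Mornex: reached.
All 3 are reached.

3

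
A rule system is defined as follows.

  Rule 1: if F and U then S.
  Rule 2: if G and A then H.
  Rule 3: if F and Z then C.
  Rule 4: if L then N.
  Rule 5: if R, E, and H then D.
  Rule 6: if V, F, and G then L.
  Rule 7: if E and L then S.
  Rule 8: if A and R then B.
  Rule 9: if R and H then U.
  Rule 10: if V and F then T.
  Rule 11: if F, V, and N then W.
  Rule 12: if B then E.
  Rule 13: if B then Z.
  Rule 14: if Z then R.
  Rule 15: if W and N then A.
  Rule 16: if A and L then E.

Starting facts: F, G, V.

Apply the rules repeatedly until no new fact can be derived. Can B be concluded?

B would need A and R (Rule 8), but R is never established.

No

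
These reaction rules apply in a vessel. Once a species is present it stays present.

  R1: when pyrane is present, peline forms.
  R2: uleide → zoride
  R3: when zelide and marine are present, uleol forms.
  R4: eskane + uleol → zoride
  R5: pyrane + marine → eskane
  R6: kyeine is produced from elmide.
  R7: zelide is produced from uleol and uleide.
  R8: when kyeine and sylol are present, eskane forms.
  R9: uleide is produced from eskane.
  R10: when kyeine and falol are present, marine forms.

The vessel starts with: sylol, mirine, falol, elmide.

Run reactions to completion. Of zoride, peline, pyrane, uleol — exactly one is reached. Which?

zoride

elmide present → kyeine forms (R6).
kyeine and sylol present → eskane forms (R8).
eskane present → uleide forms (R9).
uleide present → zoride forms (R2).
peline would need pyrane (R1), but pyrane never forms. No rule produces pyrane, and it is not given. uleol would need zelide and marine (R3), but zelide never forms.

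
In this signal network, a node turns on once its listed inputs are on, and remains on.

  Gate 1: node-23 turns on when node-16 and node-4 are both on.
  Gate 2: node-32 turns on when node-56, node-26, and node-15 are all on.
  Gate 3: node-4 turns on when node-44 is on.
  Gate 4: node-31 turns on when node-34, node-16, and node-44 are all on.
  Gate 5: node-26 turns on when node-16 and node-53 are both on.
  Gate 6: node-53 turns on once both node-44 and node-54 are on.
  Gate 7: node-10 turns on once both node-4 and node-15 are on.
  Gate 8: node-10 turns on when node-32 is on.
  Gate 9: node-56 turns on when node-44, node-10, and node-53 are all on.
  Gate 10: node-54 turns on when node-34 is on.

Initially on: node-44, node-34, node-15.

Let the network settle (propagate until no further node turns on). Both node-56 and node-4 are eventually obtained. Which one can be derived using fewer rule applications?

node-4: node-44 is on, so node-4 turns on (Gate 3). [1 rule application]
node-56: node-44 is on, so node-4 turns on (Gate 3). node-34 is on, so node-54 turns on (Gate 10). Gate 7: node-4 and node-15 on → node-10 on. node-44 and node-54 are on, so node-53 turns on (Gate 6). Gate 9: node-44, node-10, and node-53 on → node-56 on. [5 rule applications]
node-4 needs fewer.

node-4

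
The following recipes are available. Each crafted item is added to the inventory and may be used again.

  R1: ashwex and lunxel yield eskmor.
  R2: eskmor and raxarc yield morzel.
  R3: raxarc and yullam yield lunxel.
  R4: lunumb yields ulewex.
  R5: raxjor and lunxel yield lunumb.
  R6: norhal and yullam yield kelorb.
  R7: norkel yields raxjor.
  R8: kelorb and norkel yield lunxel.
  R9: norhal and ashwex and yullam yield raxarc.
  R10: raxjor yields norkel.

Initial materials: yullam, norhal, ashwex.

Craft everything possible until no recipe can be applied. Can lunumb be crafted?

lunumb would need raxjor and lunxel (R5), but raxjor is never obtained.

No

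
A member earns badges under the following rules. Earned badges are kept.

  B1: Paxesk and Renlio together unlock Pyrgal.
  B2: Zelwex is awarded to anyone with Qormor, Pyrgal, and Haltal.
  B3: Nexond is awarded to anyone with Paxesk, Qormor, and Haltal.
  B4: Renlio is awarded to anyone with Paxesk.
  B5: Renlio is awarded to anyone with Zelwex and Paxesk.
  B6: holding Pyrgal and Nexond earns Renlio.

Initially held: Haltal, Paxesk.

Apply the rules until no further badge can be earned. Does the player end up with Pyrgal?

Yes

With Paxesk, Renlio is earned (B4).
With Paxesk and Renlio, Pyrgal is earned (B1).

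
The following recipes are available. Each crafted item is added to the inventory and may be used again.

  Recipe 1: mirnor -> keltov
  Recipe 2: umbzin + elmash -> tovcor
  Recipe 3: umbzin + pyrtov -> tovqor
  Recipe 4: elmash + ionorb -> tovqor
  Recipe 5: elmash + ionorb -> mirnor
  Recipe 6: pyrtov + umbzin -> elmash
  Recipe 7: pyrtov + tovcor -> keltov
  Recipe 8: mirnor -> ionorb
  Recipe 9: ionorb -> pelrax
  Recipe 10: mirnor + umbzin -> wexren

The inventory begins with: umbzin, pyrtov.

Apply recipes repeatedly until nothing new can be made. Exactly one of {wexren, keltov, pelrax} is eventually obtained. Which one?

pyrtov + umbzin -> elmash (Recipe 6).
Using Recipe 2, umbzin and elmash make tovcor.
pyrtov + tovcor -> keltov (Recipe 7).
pelrax would need ionorb (Recipe 9), but ionorb is never obtained. wexren would need mirnor and umbzin (Recipe 10), but mirnor is never obtained.

keltov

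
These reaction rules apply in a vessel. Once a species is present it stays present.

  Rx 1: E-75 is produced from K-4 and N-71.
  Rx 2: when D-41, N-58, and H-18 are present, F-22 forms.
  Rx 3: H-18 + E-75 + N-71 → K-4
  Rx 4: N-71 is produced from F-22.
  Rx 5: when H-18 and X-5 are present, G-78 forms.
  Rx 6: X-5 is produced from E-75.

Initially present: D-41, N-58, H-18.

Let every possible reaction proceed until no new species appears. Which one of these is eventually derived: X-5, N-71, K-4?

D-41, N-58, and H-18 present → F-22 forms (Rx 2).
F-22 present → N-71 forms (Rx 4).
K-4 would need H-18, E-75, and N-71 (Rx 3), but E-75 never forms. X-5 would need E-75 (Rx 6), but E-75 never forms.

N-71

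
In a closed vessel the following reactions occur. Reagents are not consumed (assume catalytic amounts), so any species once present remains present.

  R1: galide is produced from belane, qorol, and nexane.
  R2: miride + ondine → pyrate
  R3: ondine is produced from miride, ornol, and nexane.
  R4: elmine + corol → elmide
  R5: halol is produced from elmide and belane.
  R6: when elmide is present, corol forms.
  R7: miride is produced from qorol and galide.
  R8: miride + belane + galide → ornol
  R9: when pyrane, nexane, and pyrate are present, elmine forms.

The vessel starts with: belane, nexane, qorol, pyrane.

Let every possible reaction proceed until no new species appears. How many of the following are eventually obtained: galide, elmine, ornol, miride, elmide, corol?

4

belane, qorol, and nexane present → galide forms (R1).
qorol and galide present → miride forms (R7).
miride, belane, and galide present → ornol forms (R8).
miride, ornol, and nexane present → ondine forms (R3).
miride and ondine present → pyrate forms (R2).
pyrane, nexane, and pyrate present → elmine forms (R9).
galide: reached.
elmine: reached.
ornol: reached.
miride: reached.
elmide would need elmine and corol (R4), but corol never forms.
corol would need elmide (R6), but elmide never forms.
Reached: galide, elmine, ornol, and miride — 4 of the 6.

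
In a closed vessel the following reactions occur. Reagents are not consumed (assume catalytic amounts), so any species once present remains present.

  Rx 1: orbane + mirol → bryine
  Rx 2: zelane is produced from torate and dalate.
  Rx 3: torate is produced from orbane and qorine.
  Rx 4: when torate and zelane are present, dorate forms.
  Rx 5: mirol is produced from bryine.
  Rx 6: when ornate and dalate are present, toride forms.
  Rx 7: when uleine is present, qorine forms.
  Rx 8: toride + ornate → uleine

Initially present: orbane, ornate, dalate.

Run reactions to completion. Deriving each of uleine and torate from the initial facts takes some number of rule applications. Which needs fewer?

uleine: ornate and dalate present → toride forms (Rx 6). toride and ornate present → uleine forms (Rx 8). [2 rule applications]
torate: ornate and dalate present → toride forms (Rx 6). toride and ornate present → uleine forms (Rx 8). uleine present → qorine forms (Rx 7). orbane and qorine present → torate forms (Rx 3). [4 rule applications]
uleine needs fewer.

uleine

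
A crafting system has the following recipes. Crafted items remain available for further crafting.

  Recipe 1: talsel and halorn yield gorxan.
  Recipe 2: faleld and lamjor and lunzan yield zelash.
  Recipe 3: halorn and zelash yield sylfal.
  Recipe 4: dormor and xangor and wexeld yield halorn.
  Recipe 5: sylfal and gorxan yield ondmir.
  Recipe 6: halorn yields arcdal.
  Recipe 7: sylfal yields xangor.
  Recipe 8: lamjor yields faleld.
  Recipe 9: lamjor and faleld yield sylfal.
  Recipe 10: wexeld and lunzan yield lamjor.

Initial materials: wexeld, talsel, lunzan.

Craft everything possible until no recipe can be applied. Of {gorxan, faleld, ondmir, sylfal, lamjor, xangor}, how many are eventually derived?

4

wexeld and lunzan → lamjor (Recipe 10).
Using Recipe 8, lamjor makes faleld.
Using Recipe 9, lamjor and faleld make sylfal.
Using Recipe 7, sylfal makes xangor.
gorxan would need talsel and halorn (Recipe 1), but halorn is never obtained.
faleld: reached.
ondmir would need sylfal and gorxan (Recipe 5), but gorxan is never obtained.
sylfal: reached.
lamjor: reached.
xangor: reached.
Reached: faleld, sylfal, lamjor, and xangor — 4 of the 6.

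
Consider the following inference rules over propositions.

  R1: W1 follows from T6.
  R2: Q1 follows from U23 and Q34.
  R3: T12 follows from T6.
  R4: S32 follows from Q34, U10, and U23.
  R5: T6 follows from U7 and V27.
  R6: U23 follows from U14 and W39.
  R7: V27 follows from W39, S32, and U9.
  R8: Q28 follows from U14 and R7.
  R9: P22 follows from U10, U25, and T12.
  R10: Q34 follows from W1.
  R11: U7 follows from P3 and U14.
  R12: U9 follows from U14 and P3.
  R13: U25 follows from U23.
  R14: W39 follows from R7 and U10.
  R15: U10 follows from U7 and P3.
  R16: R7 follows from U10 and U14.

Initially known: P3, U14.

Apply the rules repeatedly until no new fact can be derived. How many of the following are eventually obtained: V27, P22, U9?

1

U14 and P3 hold, so U9 follows (R12).
V27 would need W39, S32, and U9 (R7), but S32 is never established.
P22 would need U10, U25, and T12 (R9), but T12 is never established.
U9: reached.
Reached: U9 — 1 of the 3.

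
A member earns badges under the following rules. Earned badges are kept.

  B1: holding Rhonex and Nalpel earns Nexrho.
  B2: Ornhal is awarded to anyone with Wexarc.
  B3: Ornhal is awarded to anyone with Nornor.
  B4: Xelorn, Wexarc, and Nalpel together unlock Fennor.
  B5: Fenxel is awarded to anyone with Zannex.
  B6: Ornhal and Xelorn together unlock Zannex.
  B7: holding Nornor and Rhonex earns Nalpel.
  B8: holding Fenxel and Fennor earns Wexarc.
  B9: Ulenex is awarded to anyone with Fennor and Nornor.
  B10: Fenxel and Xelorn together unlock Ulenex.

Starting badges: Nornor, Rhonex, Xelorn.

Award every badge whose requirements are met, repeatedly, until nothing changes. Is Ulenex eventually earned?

Yes

With Nornor, Ornhal is earned (B3).
With Ornhal and Xelorn, Zannex is earned (B6).
With Zannex, Fenxel is earned (B5).
With Fenxel and Xelorn, Ulenex is earned (B10).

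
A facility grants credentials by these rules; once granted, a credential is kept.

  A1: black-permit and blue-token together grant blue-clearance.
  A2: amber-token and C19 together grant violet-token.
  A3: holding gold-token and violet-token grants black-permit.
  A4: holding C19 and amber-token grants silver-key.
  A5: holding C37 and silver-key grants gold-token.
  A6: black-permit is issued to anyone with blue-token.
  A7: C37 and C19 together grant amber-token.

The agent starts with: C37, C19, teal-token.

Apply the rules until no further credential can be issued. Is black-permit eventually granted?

Holding C37 and C19 grants amber-token (A7).
Holding C19 and amber-token grants silver-key (A4).
Holding amber-token and C19 grants violet-token (A2).
Holding C37 and silver-key grants gold-token (A5).
Holding gold-token and violet-token grants black-permit (A3).

Yes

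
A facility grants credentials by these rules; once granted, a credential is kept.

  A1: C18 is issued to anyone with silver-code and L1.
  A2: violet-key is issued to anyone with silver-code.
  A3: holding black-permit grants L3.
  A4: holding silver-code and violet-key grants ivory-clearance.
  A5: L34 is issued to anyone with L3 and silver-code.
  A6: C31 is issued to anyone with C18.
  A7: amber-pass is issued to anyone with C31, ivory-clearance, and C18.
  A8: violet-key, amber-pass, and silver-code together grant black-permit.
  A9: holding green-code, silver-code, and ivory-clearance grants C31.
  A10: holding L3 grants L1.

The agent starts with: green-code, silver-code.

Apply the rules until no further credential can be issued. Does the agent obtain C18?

No

C18 would need silver-code and L1 (A1), but L1 is never granted.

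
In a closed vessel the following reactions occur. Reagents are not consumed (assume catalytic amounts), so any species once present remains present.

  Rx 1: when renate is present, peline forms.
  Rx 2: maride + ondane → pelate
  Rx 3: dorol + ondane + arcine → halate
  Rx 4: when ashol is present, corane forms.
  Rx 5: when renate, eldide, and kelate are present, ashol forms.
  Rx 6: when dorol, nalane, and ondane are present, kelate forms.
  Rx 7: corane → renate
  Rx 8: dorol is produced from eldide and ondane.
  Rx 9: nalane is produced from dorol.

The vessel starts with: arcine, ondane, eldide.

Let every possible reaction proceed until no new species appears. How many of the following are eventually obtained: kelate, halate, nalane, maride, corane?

eldide and ondane present → dorol forms (Rx 8).
dorol present → nalane forms (Rx 9).
dorol, ondane, and arcine present → halate forms (Rx 3).
dorol, nalane, and ondane present → kelate forms (Rx 6).
kelate: reached.
halate: reached.
nalane: reached.
No rule produces maride, and it is not given.
corane would need ashol (Rx 4), but ashol never forms.
Reached: kelate, halate, and nalane — 3 of the 5.

3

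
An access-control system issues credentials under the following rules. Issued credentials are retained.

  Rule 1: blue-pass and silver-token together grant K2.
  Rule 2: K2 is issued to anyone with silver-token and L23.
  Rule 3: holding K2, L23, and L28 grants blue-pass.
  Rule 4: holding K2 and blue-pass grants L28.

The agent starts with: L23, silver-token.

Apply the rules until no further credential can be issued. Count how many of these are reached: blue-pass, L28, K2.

Holding silver-token and L23 grants K2 (Rule 2).
blue-pass would need K2, L23, and L28 (Rule 3), but L28 is never granted.
L28 would need K2 and blue-pass (Rule 4), but blue-pass is never granted.
K2: reached.
Reached: K2 — 1 of the 3.

1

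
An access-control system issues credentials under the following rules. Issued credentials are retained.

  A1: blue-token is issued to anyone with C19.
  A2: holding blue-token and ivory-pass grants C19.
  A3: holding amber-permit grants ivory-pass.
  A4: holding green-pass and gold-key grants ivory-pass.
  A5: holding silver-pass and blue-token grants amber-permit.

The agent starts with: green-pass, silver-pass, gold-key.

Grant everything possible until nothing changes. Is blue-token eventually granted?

No

blue-token would need C19 (A1), but C19 is never granted.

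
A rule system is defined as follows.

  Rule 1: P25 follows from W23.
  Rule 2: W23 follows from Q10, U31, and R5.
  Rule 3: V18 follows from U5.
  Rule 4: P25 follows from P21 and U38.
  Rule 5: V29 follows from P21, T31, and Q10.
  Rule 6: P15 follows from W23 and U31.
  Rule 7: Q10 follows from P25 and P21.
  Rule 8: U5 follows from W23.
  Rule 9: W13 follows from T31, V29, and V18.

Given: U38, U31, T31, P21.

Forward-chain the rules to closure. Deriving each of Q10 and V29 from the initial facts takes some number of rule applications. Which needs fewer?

Q10: P21 and U38 hold, so P25 follows (Rule 4). From P25 and P21, Rule 7 gives Q10. [2 rule applications]
V29: P21 and U38 hold, so P25 follows (Rule 4). From P25 and P21, Rule 7 gives Q10. P21, T31, and Q10 hold, so V29 follows (Rule 5). [3 rule applications]
Q10 needs fewer.

Q10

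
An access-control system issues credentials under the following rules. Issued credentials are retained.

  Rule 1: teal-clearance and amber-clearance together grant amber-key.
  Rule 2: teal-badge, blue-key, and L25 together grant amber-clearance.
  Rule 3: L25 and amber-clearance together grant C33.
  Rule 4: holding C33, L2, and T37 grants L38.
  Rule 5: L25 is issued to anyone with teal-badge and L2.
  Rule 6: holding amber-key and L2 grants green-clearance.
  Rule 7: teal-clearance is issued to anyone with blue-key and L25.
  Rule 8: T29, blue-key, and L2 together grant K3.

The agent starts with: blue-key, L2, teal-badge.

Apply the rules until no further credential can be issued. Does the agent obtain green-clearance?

Yes

Holding teal-badge and L2 grants L25 (Rule 5).
Holding teal-badge, blue-key, and L25 grants amber-clearance (Rule 2).
Holding blue-key and L25 grants teal-clearance (Rule 7).
Holding teal-clearance and amber-clearance grants amber-key (Rule 1).
Holding amber-key and L2 grants green-clearance (Rule 6).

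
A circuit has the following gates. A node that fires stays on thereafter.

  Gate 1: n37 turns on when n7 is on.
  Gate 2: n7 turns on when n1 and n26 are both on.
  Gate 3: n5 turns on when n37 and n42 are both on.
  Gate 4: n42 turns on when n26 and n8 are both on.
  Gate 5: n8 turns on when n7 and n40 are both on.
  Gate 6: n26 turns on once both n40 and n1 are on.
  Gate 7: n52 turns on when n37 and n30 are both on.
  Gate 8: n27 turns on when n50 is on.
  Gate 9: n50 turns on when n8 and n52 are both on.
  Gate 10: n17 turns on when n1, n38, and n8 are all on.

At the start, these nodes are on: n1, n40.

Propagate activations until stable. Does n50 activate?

No

n50 would need n8 and n52 (Gate 9), but n52 never turns on.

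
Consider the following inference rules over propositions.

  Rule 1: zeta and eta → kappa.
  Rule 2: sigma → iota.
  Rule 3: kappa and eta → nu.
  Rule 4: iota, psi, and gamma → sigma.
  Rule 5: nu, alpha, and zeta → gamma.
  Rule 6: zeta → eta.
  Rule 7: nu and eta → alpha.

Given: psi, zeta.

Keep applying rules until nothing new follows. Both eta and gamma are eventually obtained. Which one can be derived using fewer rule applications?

eta: zeta holds, so eta follows (Rule 6). [1 rule application]
gamma: From zeta, Rule 6 gives eta. From zeta and eta, Rule 1 gives kappa. kappa and eta hold, so nu follows (Rule 3). nu and eta hold, so alpha follows (Rule 7). nu, alpha, and zeta hold, so gamma follows (Rule 5). [5 rule applications]
eta needs fewer.

eta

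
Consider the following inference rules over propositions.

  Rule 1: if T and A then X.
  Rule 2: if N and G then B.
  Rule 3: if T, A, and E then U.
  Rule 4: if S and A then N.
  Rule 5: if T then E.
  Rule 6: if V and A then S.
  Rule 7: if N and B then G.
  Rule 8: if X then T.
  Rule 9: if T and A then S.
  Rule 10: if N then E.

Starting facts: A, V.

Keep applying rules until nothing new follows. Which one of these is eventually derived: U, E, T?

From V and A, Rule 6 gives S.
S and A hold, so N follows (Rule 4).
From N, Rule 10 gives E.
U would need T, A, and E (Rule 3), but T is never established. T would need X (Rule 8), but X is never established.

E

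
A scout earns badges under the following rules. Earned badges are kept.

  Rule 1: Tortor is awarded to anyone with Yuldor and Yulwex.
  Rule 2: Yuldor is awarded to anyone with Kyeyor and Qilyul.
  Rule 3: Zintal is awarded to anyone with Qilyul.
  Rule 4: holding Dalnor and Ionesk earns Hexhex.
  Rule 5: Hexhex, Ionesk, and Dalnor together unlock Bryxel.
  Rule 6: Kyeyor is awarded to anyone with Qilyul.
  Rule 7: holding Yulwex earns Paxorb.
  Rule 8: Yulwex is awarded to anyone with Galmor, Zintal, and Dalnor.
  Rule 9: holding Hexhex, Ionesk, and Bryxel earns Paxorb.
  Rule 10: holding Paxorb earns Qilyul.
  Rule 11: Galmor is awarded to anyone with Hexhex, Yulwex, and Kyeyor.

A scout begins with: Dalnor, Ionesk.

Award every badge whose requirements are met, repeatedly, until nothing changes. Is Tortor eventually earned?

No

Tortor would need Yuldor and Yulwex (Rule 1), but Yulwex is never earned.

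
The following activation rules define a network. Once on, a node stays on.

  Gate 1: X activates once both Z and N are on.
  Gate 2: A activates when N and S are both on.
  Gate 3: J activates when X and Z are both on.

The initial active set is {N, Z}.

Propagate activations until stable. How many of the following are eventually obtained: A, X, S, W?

1

Gate 1: Z and N on → X on.
A would need N and S (Gate 2), but S never turns on.
X: reached.
No rule produces S, and it is not given.
No rule produces W, and it is not given.
Reached: X — 1 of the 4.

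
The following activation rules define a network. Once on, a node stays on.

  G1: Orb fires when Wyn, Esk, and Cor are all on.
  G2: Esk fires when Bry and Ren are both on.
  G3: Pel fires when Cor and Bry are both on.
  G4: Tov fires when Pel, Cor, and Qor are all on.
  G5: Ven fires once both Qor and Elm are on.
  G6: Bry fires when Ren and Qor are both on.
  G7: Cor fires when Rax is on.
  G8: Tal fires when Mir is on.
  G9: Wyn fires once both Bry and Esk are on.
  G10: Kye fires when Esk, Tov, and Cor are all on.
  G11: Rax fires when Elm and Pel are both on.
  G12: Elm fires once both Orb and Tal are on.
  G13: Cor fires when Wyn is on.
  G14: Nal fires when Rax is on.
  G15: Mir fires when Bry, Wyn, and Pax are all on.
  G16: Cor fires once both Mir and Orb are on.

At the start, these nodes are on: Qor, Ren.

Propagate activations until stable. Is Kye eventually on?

Ren and Qor are on, so Bry fires (G6).
Bry and Ren are on, so Esk fires (G2).
Bry and Esk are on, so Wyn fires (G9).
Wyn is on, so Cor fires (G13).
Cor and Bry are on, so Pel fires (G3).
G4: Pel, Cor, and Qor on → Tov on.
G10: Esk, Tov, and Cor on → Kye on.

Yes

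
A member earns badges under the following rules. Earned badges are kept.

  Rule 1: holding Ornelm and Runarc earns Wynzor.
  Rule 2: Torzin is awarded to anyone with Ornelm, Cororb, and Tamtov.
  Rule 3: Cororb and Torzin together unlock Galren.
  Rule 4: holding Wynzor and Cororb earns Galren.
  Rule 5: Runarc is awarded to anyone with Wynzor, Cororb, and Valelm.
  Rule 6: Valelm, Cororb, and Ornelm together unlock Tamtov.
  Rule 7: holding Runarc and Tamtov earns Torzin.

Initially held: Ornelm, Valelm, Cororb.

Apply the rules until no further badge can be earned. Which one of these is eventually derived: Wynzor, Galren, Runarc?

Galren

With Valelm, Cororb, and Ornelm, Tamtov is earned (Rule 6).
With Ornelm, Cororb, and Tamtov, Torzin is earned (Rule 2).
With Cororb and Torzin, Galren is earned (Rule 3).
Wynzor would need Ornelm and Runarc (Rule 1), but Runarc is never earned. Runarc would need Wynzor, Cororb, and Valelm (Rule 5), but Wynzor is never earned.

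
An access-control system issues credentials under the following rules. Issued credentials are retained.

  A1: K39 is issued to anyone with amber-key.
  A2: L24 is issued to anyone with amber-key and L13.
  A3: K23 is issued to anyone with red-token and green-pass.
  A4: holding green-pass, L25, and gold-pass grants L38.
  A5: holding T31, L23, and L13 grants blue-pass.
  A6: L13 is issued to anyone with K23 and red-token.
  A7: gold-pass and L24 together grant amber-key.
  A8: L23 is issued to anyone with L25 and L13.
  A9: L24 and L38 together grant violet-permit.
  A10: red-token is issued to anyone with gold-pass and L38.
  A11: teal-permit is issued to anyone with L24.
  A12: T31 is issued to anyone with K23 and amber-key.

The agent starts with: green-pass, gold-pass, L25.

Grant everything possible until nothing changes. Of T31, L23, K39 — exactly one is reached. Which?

L23

Holding green-pass, L25, and gold-pass grants L38 (A4).
Holding gold-pass and L38 grants red-token (A10).
Holding red-token and green-pass grants K23 (A3).
Holding K23 and red-token grants L13 (A6).
Holding L25 and L13 grants L23 (A8).
K39 would need amber-key (A1), but amber-key is never granted. T31 would need K23 and amber-key (A12), but amber-key is never granted.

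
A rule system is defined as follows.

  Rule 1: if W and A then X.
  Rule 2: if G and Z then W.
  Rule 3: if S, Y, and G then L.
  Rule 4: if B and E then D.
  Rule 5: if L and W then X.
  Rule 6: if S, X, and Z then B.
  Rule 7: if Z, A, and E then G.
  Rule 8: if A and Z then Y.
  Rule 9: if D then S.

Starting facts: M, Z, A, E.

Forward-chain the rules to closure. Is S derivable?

No

S would need D (Rule 9), but D is never established.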